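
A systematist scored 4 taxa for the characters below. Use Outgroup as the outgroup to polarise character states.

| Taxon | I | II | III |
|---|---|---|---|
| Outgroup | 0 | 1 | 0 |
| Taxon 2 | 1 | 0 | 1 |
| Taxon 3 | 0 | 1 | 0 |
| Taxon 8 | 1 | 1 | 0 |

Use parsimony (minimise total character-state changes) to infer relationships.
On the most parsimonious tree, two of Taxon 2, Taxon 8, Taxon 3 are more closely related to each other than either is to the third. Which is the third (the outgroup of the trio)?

Character polarity is set by the outgroup: the derived state is whichever differs from the outgroup's state, so for II the derived state is '0', and for the remaining characters it is '1'.
I (derived state '1') is shared by Taxon 2 and Taxon 8 — a synapomorphy uniting that clade.
II: derived state '0' in Taxon 2 only — an autapomorphy, so it tells us nothing about relationships among taxa.
III: derived state '1' in Taxon 2 only — an autapomorphy, so it tells us nothing about relationships among taxa.
Most parsimonious ingroup topology: ((Taxon 2,Taxon 8),Taxon 3).
Taxon 2 and Taxon 8 share a more recent common ancestor with each other than either does with Taxon 3, so Taxon 3 is the least closely related of the three.

Taxon 3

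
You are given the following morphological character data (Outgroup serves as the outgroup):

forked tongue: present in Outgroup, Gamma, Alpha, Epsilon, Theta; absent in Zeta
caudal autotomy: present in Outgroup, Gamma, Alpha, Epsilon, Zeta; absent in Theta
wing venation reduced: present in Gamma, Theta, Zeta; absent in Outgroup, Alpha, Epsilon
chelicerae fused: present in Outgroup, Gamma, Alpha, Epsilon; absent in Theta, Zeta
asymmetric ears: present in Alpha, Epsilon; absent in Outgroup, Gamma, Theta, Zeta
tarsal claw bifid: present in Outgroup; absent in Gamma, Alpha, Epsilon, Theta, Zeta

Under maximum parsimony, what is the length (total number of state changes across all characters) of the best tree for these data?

Character polarity is set by the outgroup: the derived state is whichever differs from the outgroup's state, so for forked tongue, caudal autotomy, chelicerae fused, tarsal claw bifid the derived state is 'absent', and for the remaining characters it is 'present'.
forked tongue (derived state 'absent') is unique to Zeta (autapomorphy; uninformative for grouping).
caudal autotomy: derived state 'absent' in Theta only — an autapomorphy, so it tells us nothing about relationships among taxa.
wing venation reduced (derived state 'present') is shared by Gamma, Theta, and Zeta — a synapomorphy uniting that clade.
Only Theta and Zeta show the derived state 'absent' for chelicerae fused, supporting them as a clade.
Only Alpha and Epsilon show the derived state 'present' for asymmetric ears, supporting them as a clade.
All ingroup taxa share the derived state 'absent' for tarsal claw bifid; it defines the ingroup but does not resolve relationships within it.
Most parsimonious ingroup topology: ((Gamma,(Theta,Zeta)),(Alpha,Epsilon)).
Changes per character on this tree: forked tongue: 1; caudal autotomy: 1; wing venation reduced: 1; chelicerae fused: 1; asymmetric ears: 1; tarsal claw bifid: 1.
Total = 6.

6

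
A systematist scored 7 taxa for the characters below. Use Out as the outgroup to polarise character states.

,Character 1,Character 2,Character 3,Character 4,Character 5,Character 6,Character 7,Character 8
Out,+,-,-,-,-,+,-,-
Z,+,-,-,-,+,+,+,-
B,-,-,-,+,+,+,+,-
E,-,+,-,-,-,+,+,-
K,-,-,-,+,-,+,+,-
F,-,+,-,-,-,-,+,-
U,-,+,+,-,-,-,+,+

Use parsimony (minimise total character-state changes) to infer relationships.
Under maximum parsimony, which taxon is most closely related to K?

Character polarity is set by the outgroup: the derived state is whichever differs from the outgroup's state, so for Character 1, Character 6 the derived state is '-', and for the remaining characters it is '+'.
Character 1 (derived state '-') is shared by B, E, F, K, and U — a synapomorphy uniting that clade.
Character 2 (derived state '+') is shared by E, F, and U — a synapomorphy uniting that clade.
Character 3: derived state '+' in U only — an autapomorphy, so it tells us nothing about relationships among taxa.
Character 4: derived state '+' in B and K only — synapomorphy for {B, K}.
Character 5 groups B and Z, which is incompatible with the clades supported by the remaining characters; treating it as convergent (homoplasy) costs fewer steps than any alternative tree.
Only F and U show the derived state '-' for Character 6, supporting them as a clade.
All ingroup taxa share the derived state '+' for Character 7; it defines the ingroup but does not resolve relationships within it.
Character 8 (derived state '+') is unique to U (autapomorphy; uninformative for grouping).
Most parsimonious ingroup topology: (Z,((B,K),(E,(F,U)))).
K and B form a cherry on this tree, so they are sister taxa.

B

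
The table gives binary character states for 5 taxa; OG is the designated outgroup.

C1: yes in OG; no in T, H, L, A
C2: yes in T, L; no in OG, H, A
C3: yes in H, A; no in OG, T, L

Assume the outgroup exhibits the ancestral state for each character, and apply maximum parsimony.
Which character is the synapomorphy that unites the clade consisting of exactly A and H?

C3

Character polarity is set by the outgroup: the derived state is whichever differs from the outgroup's state, so for C1 the derived state is 'no', and for the remaining characters it is 'yes'.
All ingroup taxa share the derived state 'no' for C1; it defines the ingroup but does not resolve relationships within it.
C2 (derived state 'yes') is shared by L and T — a synapomorphy uniting that clade.
C3: derived state 'yes' in A and H only — synapomorphy for {A, H}.
Most parsimonious ingroup topology: ((A,H),(T,L)).
The clade {A, H} is supported by C3: its derived state 'yes' occurs in exactly those taxa and in no other taxon (including the outgroup).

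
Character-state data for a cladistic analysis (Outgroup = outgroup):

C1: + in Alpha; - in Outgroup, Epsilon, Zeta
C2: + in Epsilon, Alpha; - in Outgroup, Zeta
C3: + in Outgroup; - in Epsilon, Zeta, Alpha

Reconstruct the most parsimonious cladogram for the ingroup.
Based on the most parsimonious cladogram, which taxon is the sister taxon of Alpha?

Character polarity is set by the outgroup: the derived state is whichever differs from the outgroup's state, so for C3 the derived state is '-', and for the remaining characters it is '+'.
C1 (derived state '+') is unique to Alpha (autapomorphy; uninformative for grouping).
C2: derived state '+' in Alpha and Epsilon only — synapomorphy for {Alpha, Epsilon}.
All ingroup taxa share the derived state '-' for C3; it defines the ingroup but does not resolve relationships within it.
Most parsimonious ingroup topology: ((Epsilon,Alpha),Zeta).
Alpha and Epsilon form a cherry on this tree, so they are sister taxa.

Epsilon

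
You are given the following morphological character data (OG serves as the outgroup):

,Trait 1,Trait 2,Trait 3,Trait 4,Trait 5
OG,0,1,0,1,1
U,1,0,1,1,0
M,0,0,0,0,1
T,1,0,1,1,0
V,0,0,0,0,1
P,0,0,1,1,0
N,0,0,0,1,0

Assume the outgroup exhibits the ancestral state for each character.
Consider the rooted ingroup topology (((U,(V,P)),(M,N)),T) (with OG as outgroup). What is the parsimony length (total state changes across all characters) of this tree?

11

Map each character onto (((U,(V,P)),(M,N)),T) (rooted by OG) and count the minimum state changes it requires (Fitch parsimony):
Trait 1: 2; Trait 2: 1; Trait 3: 3; Trait 4: 2; Trait 5: 3.
Total tree length = 11.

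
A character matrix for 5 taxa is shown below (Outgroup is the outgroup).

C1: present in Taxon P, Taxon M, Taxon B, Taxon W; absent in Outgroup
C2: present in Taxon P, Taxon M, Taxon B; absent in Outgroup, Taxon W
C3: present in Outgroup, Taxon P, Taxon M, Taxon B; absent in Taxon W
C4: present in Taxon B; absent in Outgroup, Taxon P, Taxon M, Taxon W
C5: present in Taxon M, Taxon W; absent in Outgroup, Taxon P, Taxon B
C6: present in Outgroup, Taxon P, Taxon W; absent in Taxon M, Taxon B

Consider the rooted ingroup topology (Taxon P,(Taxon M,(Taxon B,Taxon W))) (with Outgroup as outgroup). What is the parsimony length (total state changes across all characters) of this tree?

9

Map each character onto (Taxon P,(Taxon M,(Taxon B,Taxon W))) (rooted by Outgroup) and count the minimum state changes it requires (Fitch parsimony):
C1: 1; C2: 2; C3: 1; C4: 1; C5: 2; C6: 2.
Total tree length = 9.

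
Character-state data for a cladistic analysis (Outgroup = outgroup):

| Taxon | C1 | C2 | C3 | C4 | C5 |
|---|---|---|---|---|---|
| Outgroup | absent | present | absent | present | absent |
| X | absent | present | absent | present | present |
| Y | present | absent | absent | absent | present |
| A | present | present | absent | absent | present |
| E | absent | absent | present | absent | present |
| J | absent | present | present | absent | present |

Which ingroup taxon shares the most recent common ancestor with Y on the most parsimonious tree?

Character polarity is set by the outgroup: the derived state is whichever differs from the outgroup's state, so for C2, C4 the derived state is 'absent', and for the remaining characters it is 'present'.
C1: derived state 'present' in A and Y only — synapomorphy for {A, Y}.
C2 (state 'absent') occurs in E and Y but conflicts with the nesting implied by the other characters — most parsimoniously interpreted as homoplasy.
C3 (derived state 'present') is shared by E and J — a synapomorphy uniting that clade.
C4 (derived state 'absent') is shared by A, E, J, and Y — a synapomorphy uniting that clade.
All ingroup taxa share the derived state 'present' for C5; it defines the ingroup but does not resolve relationships within it.
Most parsimonious ingroup topology: (X,((Y,A),(E,J))).
Y and A form a cherry on this tree, so they are sister taxa.

A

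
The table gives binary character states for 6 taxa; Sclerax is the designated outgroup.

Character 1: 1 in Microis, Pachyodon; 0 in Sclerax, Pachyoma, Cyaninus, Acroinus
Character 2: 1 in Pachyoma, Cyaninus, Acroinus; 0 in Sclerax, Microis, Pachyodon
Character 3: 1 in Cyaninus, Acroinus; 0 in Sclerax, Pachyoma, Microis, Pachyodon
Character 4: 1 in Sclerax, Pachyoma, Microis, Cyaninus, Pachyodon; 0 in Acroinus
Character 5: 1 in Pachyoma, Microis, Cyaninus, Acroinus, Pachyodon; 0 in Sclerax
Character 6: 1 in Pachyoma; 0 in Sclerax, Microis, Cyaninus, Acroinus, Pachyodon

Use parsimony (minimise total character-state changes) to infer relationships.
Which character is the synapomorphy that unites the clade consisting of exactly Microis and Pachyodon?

Character polarity is set by the outgroup: the derived state is whichever differs from the outgroup's state, so for Character 4 the derived state is '0', and for the remaining characters it is '1'.
Character 1: derived state '1' in Microis and Pachyodon only — synapomorphy for {Microis, Pachyodon}.
Only Acroinus, Cyaninus, and Pachyoma show the derived state '1' for Character 2, supporting them as a clade.
Character 3: derived state '1' in Acroinus and Cyaninus only — synapomorphy for {Acroinus, Cyaninus}.
Character 4: derived state '0' in Acroinus only — an autapomorphy, so it tells us nothing about relationships among taxa.
All ingroup taxa share the derived state '1' for Character 5; it defines the ingroup but does not resolve relationships within it.
Character 6 (derived state '1') is unique to Pachyoma (autapomorphy; uninformative for grouping).
Most parsimonious ingroup topology: ((Pachyoma,(Cyaninus,Acroinus)),(Microis,Pachyodon)).
The clade {Microis, Pachyodon} is supported by Character 1: its derived state '1' occurs in exactly those taxa and in no other taxon (including the outgroup).

Character 1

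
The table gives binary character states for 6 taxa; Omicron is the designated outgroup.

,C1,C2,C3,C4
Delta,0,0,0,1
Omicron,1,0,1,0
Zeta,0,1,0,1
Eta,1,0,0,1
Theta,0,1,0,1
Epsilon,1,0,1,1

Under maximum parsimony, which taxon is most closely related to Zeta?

Theta

Character polarity is set by the outgroup: the derived state is whichever differs from the outgroup's state, so for C1, C3 the derived state is '0', and for the remaining characters it is '1'.
C1 (derived state '0') is shared by Delta, Theta, and Zeta — a synapomorphy uniting that clade.
C2 (derived state '1') is shared by Theta and Zeta — a synapomorphy uniting that clade.
C3 (derived state '0') is shared by Delta, Eta, Theta, and Zeta — a synapomorphy uniting that clade.
All ingroup taxa share the derived state '1' for C4; it defines the ingroup but does not resolve relationships within it.
Most parsimonious ingroup topology: ((((Theta,Zeta),Delta),Eta),Epsilon).
Zeta and Theta form a cherry on this tree, so they are sister taxa.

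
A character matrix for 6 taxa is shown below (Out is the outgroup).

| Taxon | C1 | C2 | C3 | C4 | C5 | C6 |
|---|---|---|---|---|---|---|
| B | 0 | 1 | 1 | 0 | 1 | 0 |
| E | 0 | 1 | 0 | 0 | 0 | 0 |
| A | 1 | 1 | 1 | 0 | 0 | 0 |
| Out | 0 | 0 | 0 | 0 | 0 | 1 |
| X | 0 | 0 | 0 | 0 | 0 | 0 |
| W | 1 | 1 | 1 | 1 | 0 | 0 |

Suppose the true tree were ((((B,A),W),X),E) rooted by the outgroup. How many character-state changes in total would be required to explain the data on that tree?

Map each character onto ((((B,A),W),X),E) (rooted by Out) and count the minimum state changes it requires (Fitch parsimony):
C1: 2; C2: 2; C3: 1; C4: 1; C5: 1; C6: 1.
Total tree length = 8.

8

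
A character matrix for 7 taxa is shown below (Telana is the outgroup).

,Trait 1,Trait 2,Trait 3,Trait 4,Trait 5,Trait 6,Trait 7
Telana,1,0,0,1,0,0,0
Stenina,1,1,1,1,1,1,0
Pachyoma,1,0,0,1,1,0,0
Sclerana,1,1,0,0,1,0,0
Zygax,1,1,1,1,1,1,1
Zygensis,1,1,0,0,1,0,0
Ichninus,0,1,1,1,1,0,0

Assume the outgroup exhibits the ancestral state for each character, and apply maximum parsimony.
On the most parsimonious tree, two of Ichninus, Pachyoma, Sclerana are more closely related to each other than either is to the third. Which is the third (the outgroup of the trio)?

Character polarity is set by the outgroup: the derived state is whichever differs from the outgroup's state, so for Trait 1, Trait 4 the derived state is '0', and for the remaining characters it is '1'.
Trait 1 (derived state '0') is unique to Ichninus (autapomorphy; uninformative for grouping).
Only Ichninus, Sclerana, Stenina, Zygax, and Zygensis show the derived state '1' for Trait 2, supporting them as a clade.
Trait 3 (derived state '1') is shared by Ichninus, Stenina, and Zygax — a synapomorphy uniting that clade.
Trait 4: derived state '0' in Sclerana and Zygensis only — synapomorphy for {Sclerana, Zygensis}.
Trait 5 (derived state '1') is shared by all ingroup taxa — unites the whole ingroup.
Trait 6 (derived state '1') is shared by Stenina and Zygax — a synapomorphy uniting that clade.
Trait 7 (derived state '1') is unique to Zygax (autapomorphy; uninformative for grouping).
Most parsimonious ingroup topology: ((((Stenina,Zygax),Ichninus),(Sclerana,Zygensis)),Pachyoma).
Sclerana and Ichninus share a more recent common ancestor with each other than either does with Pachyoma, so Pachyoma is the least closely related of the three.

Pachyoma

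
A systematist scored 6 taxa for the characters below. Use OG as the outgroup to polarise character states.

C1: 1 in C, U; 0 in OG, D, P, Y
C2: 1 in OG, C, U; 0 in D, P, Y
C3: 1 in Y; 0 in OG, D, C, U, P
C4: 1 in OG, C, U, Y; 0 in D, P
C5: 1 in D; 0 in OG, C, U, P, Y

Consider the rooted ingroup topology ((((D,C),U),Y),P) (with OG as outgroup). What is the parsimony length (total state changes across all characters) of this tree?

9

Map each character onto ((((D,C),U),Y),P) (rooted by OG) and count the minimum state changes it requires (Fitch parsimony):
C1: 2; C2: 3; C3: 1; C4: 2; C5: 1.
Total tree length = 9.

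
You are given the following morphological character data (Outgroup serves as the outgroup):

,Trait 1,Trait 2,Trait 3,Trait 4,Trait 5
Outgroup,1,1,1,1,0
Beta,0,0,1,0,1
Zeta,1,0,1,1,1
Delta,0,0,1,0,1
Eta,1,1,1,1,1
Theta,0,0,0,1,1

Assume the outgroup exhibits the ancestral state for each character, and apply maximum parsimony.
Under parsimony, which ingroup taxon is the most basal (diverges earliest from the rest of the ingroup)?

Eta

Character polarity is set by the outgroup: the derived state is whichever differs from the outgroup's state, so for Trait 1, Trait 2, Trait 3, Trait 4 the derived state is '0', and for the remaining characters it is '1'.
Trait 1 (derived state '0') is shared by Beta, Delta, and Theta — a synapomorphy uniting that clade.
Trait 2: derived state '0' in Beta, Delta, Theta, and Zeta only — synapomorphy for {Beta, Delta, Theta, Zeta}.
Trait 3 (derived state '0') is unique to Theta (autapomorphy; uninformative for grouping).
Only Beta and Delta show the derived state '0' for Trait 4, supporting them as a clade.
Trait 5 (derived state '1') is shared by all ingroup taxa — unites the whole ingroup.
Most parsimonious ingroup topology: ((((Beta,Delta),Theta),Zeta),Eta).
Eta is sister to the clade containing all other ingroup taxa, so it is the earliest-diverging (most basal) ingroup lineage.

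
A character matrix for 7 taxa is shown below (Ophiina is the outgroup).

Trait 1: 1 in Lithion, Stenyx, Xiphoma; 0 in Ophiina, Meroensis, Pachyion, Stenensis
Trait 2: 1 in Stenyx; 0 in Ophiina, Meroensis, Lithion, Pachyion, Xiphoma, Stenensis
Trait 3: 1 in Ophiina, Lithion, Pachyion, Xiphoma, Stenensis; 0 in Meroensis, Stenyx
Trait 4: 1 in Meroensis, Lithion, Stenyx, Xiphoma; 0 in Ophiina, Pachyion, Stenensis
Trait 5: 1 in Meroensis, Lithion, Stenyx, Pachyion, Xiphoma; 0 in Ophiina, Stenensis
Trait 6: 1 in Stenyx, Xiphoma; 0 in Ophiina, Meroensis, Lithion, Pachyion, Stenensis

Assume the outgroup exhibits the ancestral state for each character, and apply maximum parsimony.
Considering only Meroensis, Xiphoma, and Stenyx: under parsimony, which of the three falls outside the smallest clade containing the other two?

Character polarity is set by the outgroup: the derived state is whichever differs from the outgroup's state, so for Trait 3 the derived state is '0', and for the remaining characters it is '1'.
Trait 1 (derived state '1') is shared by Lithion, Stenyx, and Xiphoma — a synapomorphy uniting that clade.
Trait 2 (derived state '1') is unique to Stenyx (autapomorphy; uninformative for grouping).
Trait 3 (state '0') occurs in Meroensis and Stenyx but conflicts with the nesting implied by the other characters — most parsimoniously interpreted as homoplasy.
Trait 4 (derived state '1') is shared by Lithion, Meroensis, Stenyx, and Xiphoma — a synapomorphy uniting that clade.
Only Lithion, Meroensis, Pachyion, Stenyx, and Xiphoma show the derived state '1' for Trait 5, supporting them as a clade.
Trait 6: derived state '1' in Stenyx and Xiphoma only — synapomorphy for {Stenyx, Xiphoma}.
Most parsimonious ingroup topology: (((Meroensis,(Lithion,(Stenyx,Xiphoma))),Pachyion),Stenensis).
Xiphoma and Stenyx share a more recent common ancestor with each other than either does with Meroensis, so Meroensis is the least closely related of the three.

Meroensis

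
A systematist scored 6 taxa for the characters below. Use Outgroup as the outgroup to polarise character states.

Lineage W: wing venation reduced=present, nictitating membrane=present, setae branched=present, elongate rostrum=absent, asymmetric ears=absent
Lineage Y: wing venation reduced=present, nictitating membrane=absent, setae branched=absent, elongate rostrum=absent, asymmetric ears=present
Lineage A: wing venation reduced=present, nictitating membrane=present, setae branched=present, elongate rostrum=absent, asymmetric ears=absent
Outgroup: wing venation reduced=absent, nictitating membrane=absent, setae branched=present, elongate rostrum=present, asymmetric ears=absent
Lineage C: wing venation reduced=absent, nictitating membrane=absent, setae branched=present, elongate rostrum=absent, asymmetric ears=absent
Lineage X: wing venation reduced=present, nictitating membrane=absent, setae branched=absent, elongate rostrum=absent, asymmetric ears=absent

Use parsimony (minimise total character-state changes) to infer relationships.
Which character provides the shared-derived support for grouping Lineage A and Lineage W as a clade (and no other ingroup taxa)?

nictitating membrane

Character polarity is set by the outgroup: the derived state is whichever differs from the outgroup's state, so for setae branched, elongate rostrum the derived state is 'absent', and for the remaining characters it is 'present'.
wing venation reduced: derived state 'present' in Lineage A, Lineage W, Lineage X, and Lineage Y only — synapomorphy for {Lineage A, Lineage W, Lineage X, Lineage Y}.
nictitating membrane: derived state 'present' in Lineage A and Lineage W only — synapomorphy for {Lineage A, Lineage W}.
setae branched: derived state 'absent' in Lineage X and Lineage Y only — synapomorphy for {Lineage X, Lineage Y}.
All ingroup taxa share the derived state 'absent' for elongate rostrum; it defines the ingroup but does not resolve relationships within it.
asymmetric ears: derived state 'present' in Lineage Y only — an autapomorphy, so it tells us nothing about relationships among taxa.
Most parsimonious ingroup topology: (((Lineage W,Lineage A),(Lineage Y,Lineage X)),Lineage C).
The clade {Lineage A, Lineage W} is supported by nictitating membrane: its derived state 'present' occurs in exactly those taxa and in no other taxon (including the outgroup).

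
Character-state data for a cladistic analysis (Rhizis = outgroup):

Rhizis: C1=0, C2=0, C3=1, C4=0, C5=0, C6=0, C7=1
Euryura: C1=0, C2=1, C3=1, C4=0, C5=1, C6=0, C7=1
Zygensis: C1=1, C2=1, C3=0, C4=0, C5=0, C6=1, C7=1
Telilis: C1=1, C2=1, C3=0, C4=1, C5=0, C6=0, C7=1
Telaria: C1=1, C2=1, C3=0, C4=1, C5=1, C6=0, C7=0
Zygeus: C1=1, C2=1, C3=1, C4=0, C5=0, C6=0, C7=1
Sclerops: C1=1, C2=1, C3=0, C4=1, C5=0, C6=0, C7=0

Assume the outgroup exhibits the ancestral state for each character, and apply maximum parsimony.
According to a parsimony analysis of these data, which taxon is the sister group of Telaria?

Sclerops

Character polarity is set by the outgroup: the derived state is whichever differs from the outgroup's state, so for C3, C7 the derived state is '0', and for the remaining characters it is '1'.
C1 (derived state '1') is shared by Sclerops, Telaria, Telilis, Zygensis, and Zygeus — a synapomorphy uniting that clade.
C2 (derived state '1') is shared by all ingroup taxa — unites the whole ingroup.
C3 (derived state '0') is shared by Sclerops, Telaria, Telilis, and Zygensis — a synapomorphy uniting that clade.
Only Sclerops, Telaria, and Telilis show the derived state '1' for C4, supporting them as a clade.
C5 groups Euryura and Telaria, which is incompatible with the clades supported by the remaining characters; treating it as convergent (homoplasy) costs fewer steps than any alternative tree.
C6: derived state '1' in Zygensis only — an autapomorphy, so it tells us nothing about relationships among taxa.
Only Sclerops and Telaria show the derived state '0' for C7, supporting them as a clade.
Most parsimonious ingroup topology: (Euryura,((Zygensis,(Telilis,(Telaria,Sclerops))),Zygeus)).
Telaria and Sclerops form a cherry on this tree, so they are sister taxa.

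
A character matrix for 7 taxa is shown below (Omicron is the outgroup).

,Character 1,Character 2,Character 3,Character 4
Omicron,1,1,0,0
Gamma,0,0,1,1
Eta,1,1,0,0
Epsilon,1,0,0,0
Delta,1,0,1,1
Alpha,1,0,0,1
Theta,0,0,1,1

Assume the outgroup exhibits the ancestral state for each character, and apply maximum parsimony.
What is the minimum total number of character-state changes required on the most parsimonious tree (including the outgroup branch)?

4

Character polarity is set by the outgroup: the derived state is whichever differs from the outgroup's state, so for Character 1, Character 2 the derived state is '0', and for the remaining characters it is '1'.
Character 1 (derived state '0') is shared by Gamma and Theta — a synapomorphy uniting that clade.
Only Alpha, Delta, Epsilon, Gamma, and Theta show the derived state '0' for Character 2, supporting them as a clade.
Character 3 (derived state '1') is shared by Delta, Gamma, and Theta — a synapomorphy uniting that clade.
Character 4 (derived state '1') is shared by Alpha, Delta, Gamma, and Theta — a synapomorphy uniting that clade.
Most parsimonious ingroup topology: (((((Gamma,Theta),Delta),Alpha),Epsilon),Eta).
Changes per character on this tree: Character 1: 1; Character 2: 1; Character 3: 1; Character 4: 1.
Total = 4.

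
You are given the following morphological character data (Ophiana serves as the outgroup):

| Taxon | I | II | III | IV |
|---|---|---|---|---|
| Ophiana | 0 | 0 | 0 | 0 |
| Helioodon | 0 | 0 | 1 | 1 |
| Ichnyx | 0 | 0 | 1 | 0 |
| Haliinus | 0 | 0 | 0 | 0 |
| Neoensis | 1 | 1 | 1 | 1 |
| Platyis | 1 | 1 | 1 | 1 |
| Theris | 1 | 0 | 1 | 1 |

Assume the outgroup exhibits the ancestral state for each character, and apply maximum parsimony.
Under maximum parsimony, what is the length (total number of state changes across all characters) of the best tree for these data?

4

The outgroup has state '0' for every character, so '1' is the derived state throughout.
I: derived state '1' in Neoensis, Platyis, and Theris only — synapomorphy for {Neoensis, Platyis, Theris}.
II: derived state '1' in Neoensis and Platyis only — synapomorphy for {Neoensis, Platyis}.
III (derived state '1') is shared by Helioodon, Ichnyx, Neoensis, Platyis, and Theris — a synapomorphy uniting that clade.
Only Helioodon, Neoensis, Platyis, and Theris show the derived state '1' for IV, supporting them as a clade.
Most parsimonious ingroup topology: (((Helioodon,((Neoensis,Platyis),Theris)),Ichnyx),Haliinus).
Changes per character on this tree: I: 1; II: 1; III: 1; IV: 1.
Total = 4.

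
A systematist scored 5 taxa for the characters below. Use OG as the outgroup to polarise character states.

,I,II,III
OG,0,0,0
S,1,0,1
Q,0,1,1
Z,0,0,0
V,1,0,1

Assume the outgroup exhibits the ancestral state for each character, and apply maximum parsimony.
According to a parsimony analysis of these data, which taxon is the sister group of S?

V

The outgroup has state '0' for every character, so '1' is the derived state throughout.
I: derived state '1' in S and V only — synapomorphy for {S, V}.
II: derived state '1' in Q only — an autapomorphy, so it tells us nothing about relationships among taxa.
Only Q, S, and V show the derived state '1' for III, supporting them as a clade.
Most parsimonious ingroup topology: (((S,V),Q),Z).
S and V form a cherry on this tree, so they are sister taxa.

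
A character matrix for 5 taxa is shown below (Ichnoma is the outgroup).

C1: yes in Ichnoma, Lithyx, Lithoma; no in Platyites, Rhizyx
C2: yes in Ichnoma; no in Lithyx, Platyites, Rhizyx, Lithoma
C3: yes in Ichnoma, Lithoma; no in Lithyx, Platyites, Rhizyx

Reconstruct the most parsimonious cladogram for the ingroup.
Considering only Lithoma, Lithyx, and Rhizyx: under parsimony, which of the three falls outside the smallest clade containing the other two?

The outgroup has state 'yes' for every character, so 'no' is the derived state throughout.
Only Platyites and Rhizyx show the derived state 'no' for C1, supporting them as a clade.
All ingroup taxa share the derived state 'no' for C2; it defines the ingroup but does not resolve relationships within it.
C3: derived state 'no' in Lithyx, Platyites, and Rhizyx only — synapomorphy for {Lithyx, Platyites, Rhizyx}.
Most parsimonious ingroup topology: ((Lithyx,(Platyites,Rhizyx)),Lithoma).
Lithyx and Rhizyx share a more recent common ancestor with each other than either does with Lithoma, so Lithoma is the least closely related of the three.

Lithoma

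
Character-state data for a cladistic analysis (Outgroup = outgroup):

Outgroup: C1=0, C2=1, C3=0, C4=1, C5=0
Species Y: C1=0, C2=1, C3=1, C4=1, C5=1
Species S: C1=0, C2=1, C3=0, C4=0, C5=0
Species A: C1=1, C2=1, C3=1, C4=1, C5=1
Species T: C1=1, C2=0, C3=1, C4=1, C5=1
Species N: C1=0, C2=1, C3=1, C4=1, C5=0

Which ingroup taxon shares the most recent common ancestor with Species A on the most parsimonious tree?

Species T

Character polarity is set by the outgroup: the derived state is whichever differs from the outgroup's state, so for C2, C4 the derived state is '0', and for the remaining characters it is '1'.
Only Species A and Species T show the derived state '1' for C1, supporting them as a clade.
C2 (derived state '0') is unique to Species T (autapomorphy; uninformative for grouping).
Only Species A, Species N, Species T, and Species Y show the derived state '1' for C3, supporting them as a clade.
C4 (derived state '0') is unique to Species S (autapomorphy; uninformative for grouping).
C5 (derived state '1') is shared by Species A, Species T, and Species Y — a synapomorphy uniting that clade.
Most parsimonious ingroup topology: (((Species Y,(Species A,Species T)),Species N),Species S).
Species A and Species T form a cherry on this tree, so they are sister taxa.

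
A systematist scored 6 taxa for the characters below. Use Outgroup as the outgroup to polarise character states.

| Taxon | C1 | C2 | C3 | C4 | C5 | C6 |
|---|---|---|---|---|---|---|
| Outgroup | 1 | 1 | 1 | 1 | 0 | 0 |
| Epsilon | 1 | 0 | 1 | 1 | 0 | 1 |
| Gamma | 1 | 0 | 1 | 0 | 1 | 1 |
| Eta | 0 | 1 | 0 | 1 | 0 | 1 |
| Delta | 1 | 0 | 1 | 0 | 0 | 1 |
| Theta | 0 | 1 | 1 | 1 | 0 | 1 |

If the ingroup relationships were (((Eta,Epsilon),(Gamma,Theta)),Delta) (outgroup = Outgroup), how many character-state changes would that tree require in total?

Map each character onto (((Eta,Epsilon),(Gamma,Theta)),Delta) (rooted by Outgroup) and count the minimum state changes it requires (Fitch parsimony):
C1: 2; C2: 3; C3: 1; C4: 2; C5: 1; C6: 1.
Total tree length = 10.

10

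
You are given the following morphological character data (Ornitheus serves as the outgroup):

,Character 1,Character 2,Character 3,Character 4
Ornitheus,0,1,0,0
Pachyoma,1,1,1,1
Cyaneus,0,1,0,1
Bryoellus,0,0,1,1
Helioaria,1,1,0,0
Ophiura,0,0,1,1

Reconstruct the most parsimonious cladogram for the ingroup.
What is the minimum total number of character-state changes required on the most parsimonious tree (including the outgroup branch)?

5

Character polarity is set by the outgroup: the derived state is whichever differs from the outgroup's state, so for Character 2 the derived state is '0', and for the remaining characters it is '1'.
Character 1 groups Helioaria and Pachyoma, which is incompatible with the clades supported by the remaining characters; treating it as convergent (homoplasy) costs fewer steps than any alternative tree.
Character 2 (derived state '0') is shared by Bryoellus and Ophiura — a synapomorphy uniting that clade.
Character 3: derived state '1' in Bryoellus, Ophiura, and Pachyoma only — synapomorphy for {Bryoellus, Ophiura, Pachyoma}.
Character 4: derived state '1' in Bryoellus, Cyaneus, Ophiura, and Pachyoma only — synapomorphy for {Bryoellus, Cyaneus, Ophiura, Pachyoma}.
Most parsimonious ingroup topology: (((Pachyoma,(Bryoellus,Ophiura)),Cyaneus),Helioaria).
Changes per character on this tree: Character 1: 2; Character 2: 1; Character 3: 1; Character 4: 1.
Total = 5.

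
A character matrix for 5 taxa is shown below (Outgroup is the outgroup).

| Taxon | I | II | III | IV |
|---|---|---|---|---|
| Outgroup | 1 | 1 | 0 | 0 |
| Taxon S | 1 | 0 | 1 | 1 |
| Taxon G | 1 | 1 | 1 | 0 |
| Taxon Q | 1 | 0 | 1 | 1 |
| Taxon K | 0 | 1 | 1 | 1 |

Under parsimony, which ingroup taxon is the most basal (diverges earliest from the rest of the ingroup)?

Taxon G

Character polarity is set by the outgroup: the derived state is whichever differs from the outgroup's state, so for I, II the derived state is '0', and for the remaining characters it is '1'.
I: derived state '0' in Taxon K only — an autapomorphy, so it tells us nothing about relationships among taxa.
II: derived state '0' in Taxon Q and Taxon S only — synapomorphy for {Taxon Q, Taxon S}.
III (derived state '1') is shared by all ingroup taxa — unites the whole ingroup.
IV (derived state '1') is shared by Taxon K, Taxon Q, and Taxon S — a synapomorphy uniting that clade.
Most parsimonious ingroup topology: (((Taxon S,Taxon Q),Taxon K),Taxon G).
Taxon G is sister to the clade containing all other ingroup taxa, so it is the earliest-diverging (most basal) ingroup lineage.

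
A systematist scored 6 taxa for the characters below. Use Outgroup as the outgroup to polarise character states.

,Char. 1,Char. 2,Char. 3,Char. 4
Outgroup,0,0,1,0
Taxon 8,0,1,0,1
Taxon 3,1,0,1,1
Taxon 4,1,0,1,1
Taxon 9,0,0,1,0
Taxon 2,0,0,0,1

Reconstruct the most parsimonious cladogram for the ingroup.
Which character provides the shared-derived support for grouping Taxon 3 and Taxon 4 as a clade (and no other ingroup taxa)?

Character polarity is set by the outgroup: the derived state is whichever differs from the outgroup's state, so for Char. 3 the derived state is '0', and for the remaining characters it is '1'.
Char. 1 (derived state '1') is shared by Taxon 3 and Taxon 4 — a synapomorphy uniting that clade.
Char. 2 (derived state '1') is unique to Taxon 8 (autapomorphy; uninformative for grouping).
Char. 3: derived state '0' in Taxon 2 and Taxon 8 only — synapomorphy for {Taxon 2, Taxon 8}.
Char. 4: derived state '1' in Taxon 2, Taxon 3, Taxon 4, and Taxon 8 only — synapomorphy for {Taxon 2, Taxon 3, Taxon 4, Taxon 8}.
Most parsimonious ingroup topology: (((Taxon 8,Taxon 2),(Taxon 3,Taxon 4)),Taxon 9).
The clade {Taxon 3, Taxon 4} is supported by Char. 1: its derived state '1' occurs in exactly those taxa and in no other taxon (including the outgroup).

Char. 1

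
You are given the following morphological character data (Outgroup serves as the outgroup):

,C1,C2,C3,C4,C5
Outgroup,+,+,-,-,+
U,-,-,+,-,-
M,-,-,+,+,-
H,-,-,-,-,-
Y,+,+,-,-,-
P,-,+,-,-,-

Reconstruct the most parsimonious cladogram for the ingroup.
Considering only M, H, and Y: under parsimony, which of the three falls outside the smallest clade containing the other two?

Character polarity is set by the outgroup: the derived state is whichever differs from the outgroup's state, so for C1, C2, C5 the derived state is '-', and for the remaining characters it is '+'.
Only H, M, P, and U show the derived state '-' for C1, supporting them as a clade.
Only H, M, and U show the derived state '-' for C2, supporting them as a clade.
C3 (derived state '+') is shared by M and U — a synapomorphy uniting that clade.
C4: derived state '+' in M only — an autapomorphy, so it tells us nothing about relationships among taxa.
C5 (derived state '-') is shared by all ingroup taxa — unites the whole ingroup.
Most parsimonious ingroup topology: ((((U,M),H),P),Y).
M and H share a more recent common ancestor with each other than either does with Y, so Y is the least closely related of the three.

Y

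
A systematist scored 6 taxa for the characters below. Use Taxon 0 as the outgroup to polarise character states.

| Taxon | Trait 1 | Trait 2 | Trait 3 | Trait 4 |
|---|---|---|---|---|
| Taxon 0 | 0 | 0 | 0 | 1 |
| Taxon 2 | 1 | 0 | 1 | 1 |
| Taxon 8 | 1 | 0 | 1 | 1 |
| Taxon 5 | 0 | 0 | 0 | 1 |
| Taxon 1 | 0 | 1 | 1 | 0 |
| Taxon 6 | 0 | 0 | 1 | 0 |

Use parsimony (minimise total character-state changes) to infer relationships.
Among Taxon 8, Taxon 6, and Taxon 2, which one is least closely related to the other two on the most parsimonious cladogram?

Character polarity is set by the outgroup: the derived state is whichever differs from the outgroup's state, so for Trait 4 the derived state is '0', and for the remaining characters it is '1'.
Trait 1 (derived state '1') is shared by Taxon 2 and Taxon 8 — a synapomorphy uniting that clade.
Trait 2 (derived state '1') is unique to Taxon 1 (autapomorphy; uninformative for grouping).
Only Taxon 1, Taxon 2, Taxon 6, and Taxon 8 show the derived state '1' for Trait 3, supporting them as a clade.
Trait 4: derived state '0' in Taxon 1 and Taxon 6 only — synapomorphy for {Taxon 1, Taxon 6}.
Most parsimonious ingroup topology: (((Taxon 2,Taxon 8),(Taxon 1,Taxon 6)),Taxon 5).
Taxon 2 and Taxon 8 share a more recent common ancestor with each other than either does with Taxon 6, so Taxon 6 is the least closely related of the three.

Taxon 6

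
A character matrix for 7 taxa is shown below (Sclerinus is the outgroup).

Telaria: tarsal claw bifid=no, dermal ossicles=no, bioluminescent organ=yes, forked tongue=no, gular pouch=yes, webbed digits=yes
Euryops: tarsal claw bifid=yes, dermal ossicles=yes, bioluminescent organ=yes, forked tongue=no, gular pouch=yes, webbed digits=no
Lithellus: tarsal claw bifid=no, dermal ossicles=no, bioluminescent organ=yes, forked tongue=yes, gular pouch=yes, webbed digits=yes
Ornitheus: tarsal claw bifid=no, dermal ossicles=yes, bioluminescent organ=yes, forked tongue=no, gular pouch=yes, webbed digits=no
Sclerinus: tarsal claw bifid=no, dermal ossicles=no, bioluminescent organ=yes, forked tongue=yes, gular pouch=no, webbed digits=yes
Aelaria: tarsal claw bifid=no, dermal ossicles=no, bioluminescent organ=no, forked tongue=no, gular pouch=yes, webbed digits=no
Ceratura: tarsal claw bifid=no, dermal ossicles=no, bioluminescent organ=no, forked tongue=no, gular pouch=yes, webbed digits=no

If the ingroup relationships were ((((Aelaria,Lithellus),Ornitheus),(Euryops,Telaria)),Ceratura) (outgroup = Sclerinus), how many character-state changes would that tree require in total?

Map each character onto ((((Aelaria,Lithellus),Ornitheus),(Euryops,Telaria)),Ceratura) (rooted by Sclerinus) and count the minimum state changes it requires (Fitch parsimony):
tarsal claw bifid: 1; dermal ossicles: 2; bioluminescent organ: 2; forked tongue: 2; gular pouch: 1; webbed digits: 3.
Total tree length = 11.

11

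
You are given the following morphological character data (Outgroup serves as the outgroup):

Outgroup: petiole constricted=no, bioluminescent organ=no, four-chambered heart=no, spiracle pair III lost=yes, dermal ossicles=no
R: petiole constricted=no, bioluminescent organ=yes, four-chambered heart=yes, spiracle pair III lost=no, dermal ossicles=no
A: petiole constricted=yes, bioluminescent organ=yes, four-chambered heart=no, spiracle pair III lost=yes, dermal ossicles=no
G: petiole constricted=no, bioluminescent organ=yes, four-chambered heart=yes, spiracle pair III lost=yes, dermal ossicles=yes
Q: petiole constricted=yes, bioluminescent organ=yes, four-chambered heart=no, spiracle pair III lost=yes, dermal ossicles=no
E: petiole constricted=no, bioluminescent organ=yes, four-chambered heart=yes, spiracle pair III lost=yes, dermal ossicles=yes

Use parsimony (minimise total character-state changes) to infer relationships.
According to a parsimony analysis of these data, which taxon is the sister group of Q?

A

Character polarity is set by the outgroup: the derived state is whichever differs from the outgroup's state, so for spiracle pair III lost the derived state is 'no', and for the remaining characters it is 'yes'.
petiole constricted: derived state 'yes' in A and Q only — synapomorphy for {A, Q}.
bioluminescent organ (derived state 'yes') is shared by all ingroup taxa — unites the whole ingroup.
four-chambered heart: derived state 'yes' in E, G, and R only — synapomorphy for {E, G, R}.
spiracle pair III lost: derived state 'no' in R only — an autapomorphy, so it tells us nothing about relationships among taxa.
Only E and G show the derived state 'yes' for dermal ossicles, supporting them as a clade.
Most parsimonious ingroup topology: ((R,(G,E)),(A,Q)).
Q and A form a cherry on this tree, so they are sister taxa.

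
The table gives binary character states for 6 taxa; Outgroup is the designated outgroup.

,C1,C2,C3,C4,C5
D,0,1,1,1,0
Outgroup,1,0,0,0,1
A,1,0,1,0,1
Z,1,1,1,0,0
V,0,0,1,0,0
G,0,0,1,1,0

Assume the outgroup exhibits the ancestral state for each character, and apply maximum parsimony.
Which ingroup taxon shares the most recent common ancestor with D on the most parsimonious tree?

Character polarity is set by the outgroup: the derived state is whichever differs from the outgroup's state, so for C1, C5 the derived state is '0', and for the remaining characters it is '1'.
Only D, G, and V show the derived state '0' for C1, supporting them as a clade.
C2 (state '1') occurs in D and Z but conflicts with the nesting implied by the other characters — most parsimoniously interpreted as homoplasy.
C3 (derived state '1') is shared by all ingroup taxa — unites the whole ingroup.
C4 (derived state '1') is shared by D and G — a synapomorphy uniting that clade.
C5: derived state '0' in D, G, V, and Z only — synapomorphy for {D, G, V, Z}.
Most parsimonious ingroup topology: (((V,(G,D)),Z),A).
D and G form a cherry on this tree, so they are sister taxa.

G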